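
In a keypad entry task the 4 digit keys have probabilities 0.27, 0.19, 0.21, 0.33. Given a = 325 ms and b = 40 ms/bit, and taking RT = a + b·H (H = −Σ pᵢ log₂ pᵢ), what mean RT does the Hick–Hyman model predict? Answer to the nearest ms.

404 ms

H = 0.27·log₂(1/0.27) + 0.19·log₂(1/0.19) + 0.21·log₂(1/0.21) + 0.33·log₂(1/0.33) = 1.9659 bits.
RT = 325 + 40 × 1.9659 = 403.64 ms.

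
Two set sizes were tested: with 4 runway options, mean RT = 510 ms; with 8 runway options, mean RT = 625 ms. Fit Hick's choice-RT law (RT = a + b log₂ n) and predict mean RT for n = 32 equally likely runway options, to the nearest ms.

855 ms

Solve the two-equation system in a and b:
  b = (625 − 510) / (log₂ 8 − log₂ 4) = 115 / (3 − 2) = 115 ms/bit
  a = 510 − 115 × 2 = 280 ms
Then RT(32) = 280 + 115 × log₂ 32 = 280 + 115 × 5 ≈ 855.000 ms.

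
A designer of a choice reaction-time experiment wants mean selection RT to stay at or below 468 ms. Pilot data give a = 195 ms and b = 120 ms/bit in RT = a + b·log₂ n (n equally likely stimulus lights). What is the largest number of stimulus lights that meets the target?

120·log₂ n ≤ 468 − 195 = 273, giving log₂ n ≤ 2.2750 and n ≤ 4.840. The largest whole number is 4.

4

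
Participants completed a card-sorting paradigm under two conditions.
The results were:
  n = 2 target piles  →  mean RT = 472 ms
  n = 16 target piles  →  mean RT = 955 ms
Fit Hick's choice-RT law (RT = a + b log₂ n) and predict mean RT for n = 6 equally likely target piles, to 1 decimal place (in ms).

727.2 ms

Solve the two-equation system in a and b:
  b = (955 − 472) / (log₂ 16 − log₂ 2) = 483 / (4 − 1) = 161.000 ms/bit
  a = 472 − 161.000 × 1 = 311.000 ms
Then RT(6) = 311.000 + 161.000 × log₂ 6 = 311.000 + 161.000 × 2.5850 ≈ 727.179 ms.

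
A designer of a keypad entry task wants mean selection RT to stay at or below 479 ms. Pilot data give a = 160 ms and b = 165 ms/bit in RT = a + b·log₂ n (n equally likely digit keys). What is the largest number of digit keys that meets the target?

3

165·log₂ n ≤ 479 − 160 = 319, giving log₂ n ≤ 1.9333 and n ≤ 3.819. The largest whole number is 3.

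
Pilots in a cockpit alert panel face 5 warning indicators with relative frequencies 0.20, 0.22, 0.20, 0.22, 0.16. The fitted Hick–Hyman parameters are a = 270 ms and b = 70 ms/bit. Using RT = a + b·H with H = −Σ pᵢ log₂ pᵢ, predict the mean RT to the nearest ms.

432 ms

H = 0.20·log₂(1/0.20) + 0.22·log₂(1/0.22) + 0.20·log₂(1/0.20) + 0.22·log₂(1/0.22) + 0.16·log₂(1/0.16) = 2.3129 bits.
RT = 270 + 70 × 2.3129 = 431.91 ms.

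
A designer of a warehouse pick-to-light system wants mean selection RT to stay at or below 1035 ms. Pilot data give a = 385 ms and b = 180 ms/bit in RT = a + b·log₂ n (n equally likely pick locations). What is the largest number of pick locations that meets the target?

12

Set 385 + 180·log₂ n ≤ 1035 → log₂ n ≤ (1035 − 385)/180 = 3.6111.
So n ≤ 2^3.6111 = 12.219; the largest integer n is 12.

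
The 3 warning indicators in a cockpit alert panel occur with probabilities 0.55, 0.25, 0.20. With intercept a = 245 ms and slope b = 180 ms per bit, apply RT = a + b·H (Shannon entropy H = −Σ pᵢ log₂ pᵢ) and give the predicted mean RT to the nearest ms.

H = 0.55·log₂(1/0.55) + 0.25·log₂(1/0.25) + 0.20·log₂(1/0.20) = 1.4388 bits.
RT = 245 + 180 × 1.4388 = 503.98 ms.

504 ms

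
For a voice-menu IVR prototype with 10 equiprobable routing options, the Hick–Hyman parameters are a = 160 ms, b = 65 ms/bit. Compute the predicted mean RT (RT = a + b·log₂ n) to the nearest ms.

log₂(10) = 3.3219 bits, so RT = 160 + 65 × 3.3219 ≈ 375.925 ms.

376 ms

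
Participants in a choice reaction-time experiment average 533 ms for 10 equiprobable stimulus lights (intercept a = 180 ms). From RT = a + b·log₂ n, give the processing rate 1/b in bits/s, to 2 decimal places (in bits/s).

b = (533 − 180)/log₂ 10 = 353/3.3219 = 106.264 ms per bit = 0.10626 s/bit; the reciprocal is 9.411 bits/s.

9.41 bits/s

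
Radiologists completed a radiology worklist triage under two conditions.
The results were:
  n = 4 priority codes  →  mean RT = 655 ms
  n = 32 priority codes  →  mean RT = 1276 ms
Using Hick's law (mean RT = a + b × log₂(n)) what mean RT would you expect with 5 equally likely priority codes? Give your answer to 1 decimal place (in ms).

721.6 ms

Fit slope and intercept:
  b = (1276 − 655) / (log₂ 32 − log₂ 4) = 621 / (5 − 2) = 207.000 ms/bit
  a = 655 − 207.000 × 2 = 241.000 ms
Then RT(5) = 241.000 + 207.000 × log₂ 5 = 241.000 + 207.000 × 2.3219 ≈ 721.639 ms.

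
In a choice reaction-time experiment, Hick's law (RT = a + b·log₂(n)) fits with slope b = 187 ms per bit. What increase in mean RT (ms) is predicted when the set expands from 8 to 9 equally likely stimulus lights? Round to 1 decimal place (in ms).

31.8 ms

The intercept a cancels: ΔRT = b·(log₂ n₂ − log₂ n₁) = b·log₂(n₂/n₁).
log₂(9) − log₂(8) = 3.1699 − 3 = 0.1699.
ΔRT = 187 × 0.1699 = 31.776 ms.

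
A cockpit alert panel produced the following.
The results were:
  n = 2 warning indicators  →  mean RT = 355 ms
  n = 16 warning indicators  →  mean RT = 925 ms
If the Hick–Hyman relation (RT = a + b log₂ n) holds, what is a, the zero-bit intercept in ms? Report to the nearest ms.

165 ms

b = (RT₂ − RT₁)/(log₂ n₂ − log₂ n₁) = (925 − 355)/(4 − 1) = 190 ms/bit.
Intercept: a = 355 − 190·log₂(2) = 165.000 ms.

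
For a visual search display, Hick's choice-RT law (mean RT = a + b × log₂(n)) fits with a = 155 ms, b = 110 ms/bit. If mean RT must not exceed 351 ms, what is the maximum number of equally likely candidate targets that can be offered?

Set 155 + 110·log₂ n ≤ 351 → log₂ n ≤ (351 − 155)/110 = 1.7818.
So n ≤ 2^1.7818 = 3.439; the largest integer n is 3.

3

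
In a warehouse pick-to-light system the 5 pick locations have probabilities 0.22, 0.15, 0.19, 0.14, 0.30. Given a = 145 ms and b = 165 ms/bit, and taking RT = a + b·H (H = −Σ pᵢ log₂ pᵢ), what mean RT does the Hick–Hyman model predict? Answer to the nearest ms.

519 ms

H = 0.22·log₂(1/0.22) + 0.15·log₂(1/0.15) + 0.19·log₂(1/0.19) + 0.14·log₂(1/0.14) + 0.30·log₂(1/0.30) = 2.2645 bits.
RT = 145 + 165 × 2.2645 = 518.65 ms.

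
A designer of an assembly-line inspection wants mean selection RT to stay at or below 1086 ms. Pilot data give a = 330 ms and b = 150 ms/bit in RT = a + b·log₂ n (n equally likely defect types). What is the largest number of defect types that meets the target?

32

Information budget: (1086 − 330)/150 = 5.0400 bits, so n ≤ 2^5.0400 = 32.900 → at most 32.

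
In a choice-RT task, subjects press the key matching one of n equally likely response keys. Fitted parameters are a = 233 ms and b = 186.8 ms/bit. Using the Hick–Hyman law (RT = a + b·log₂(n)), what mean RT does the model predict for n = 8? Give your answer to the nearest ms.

793 ms

log₂(8) = 3 bits, so RT = 233 + 186.8 × 3 ≈ 793.400 ms.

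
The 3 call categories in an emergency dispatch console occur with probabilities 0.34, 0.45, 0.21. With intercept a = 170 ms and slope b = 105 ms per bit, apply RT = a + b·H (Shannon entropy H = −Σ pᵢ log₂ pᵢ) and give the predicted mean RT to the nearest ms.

330 ms

Entropy contributions −pᵢ log₂ pᵢ: 0.5292, 0.5184, 0.4728; sum H = 1.5204 bits.
RT = a + bH = 170 + 105·1.5204 = 329.64 ms.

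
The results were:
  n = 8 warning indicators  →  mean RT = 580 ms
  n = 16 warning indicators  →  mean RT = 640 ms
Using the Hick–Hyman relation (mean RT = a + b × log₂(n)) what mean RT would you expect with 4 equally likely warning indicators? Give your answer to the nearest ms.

Fit slope and intercept:
  b = (640 − 580) / (log₂ 16 − log₂ 8) = 60 / (4 − 3) = 60 ms/bit
  a = 580 − 60 × 3 = 400 ms
Then RT(4) = 400 + 60 × log₂ 4 = 400 + 60 × 2 ≈ 520.000 ms.

520 ms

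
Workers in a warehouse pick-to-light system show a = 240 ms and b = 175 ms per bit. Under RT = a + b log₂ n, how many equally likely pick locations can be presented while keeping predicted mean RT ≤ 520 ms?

3

175·log₂ n ≤ 520 − 240 = 280, giving log₂ n ≤ 1.6000 and n ≤ 3.031. The largest whole number is 3.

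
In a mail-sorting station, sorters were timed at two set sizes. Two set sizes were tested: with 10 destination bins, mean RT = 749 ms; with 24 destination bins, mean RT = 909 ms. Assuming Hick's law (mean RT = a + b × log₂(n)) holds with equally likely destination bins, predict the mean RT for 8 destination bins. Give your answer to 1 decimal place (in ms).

RT is linear in log₂ n, so two points fix the line:
  b = (909 − 749) / (log₂ 24 − log₂ 10) = 160 / (4.5850 − 3.3219) = 126.679 ms/bit
  a = 749 − 126.679 × 3.3219 = 328.181 ms
Then RT(8) = 328.181 + 126.679 × log₂ 8 = 328.181 + 126.679 × 3 ≈ 708.218 ms.

708.2 ms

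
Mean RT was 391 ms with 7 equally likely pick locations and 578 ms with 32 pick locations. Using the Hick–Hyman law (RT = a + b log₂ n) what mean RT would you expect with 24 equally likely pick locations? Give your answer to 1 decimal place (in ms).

542.6 ms

With log₂ n on the abscissa the relation is linear; from the two conditions:
  b = (578 − 391) / (log₂ 32 − log₂ 7) = 187 / (5 − 2.8074) = 85.285 ms/bit
  a = 391 − 85.285 × 2.8074 = 151.574 ms
Then RT(24) = 151.574 + 85.285 × log₂ 24 = 151.574 + 85.285 × 4.5850 ≈ 542.603 ms.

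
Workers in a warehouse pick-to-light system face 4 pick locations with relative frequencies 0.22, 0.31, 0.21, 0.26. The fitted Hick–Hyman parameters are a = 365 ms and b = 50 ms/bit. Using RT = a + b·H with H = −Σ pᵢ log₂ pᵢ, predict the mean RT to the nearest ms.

464 ms

Entropy contributions −pᵢ log₂ pᵢ: 0.4806, 0.5238, 0.4728, 0.5053; sum H = 1.9825 bits.
RT = a + bH = 365 + 50·1.9825 = 464.12 ms.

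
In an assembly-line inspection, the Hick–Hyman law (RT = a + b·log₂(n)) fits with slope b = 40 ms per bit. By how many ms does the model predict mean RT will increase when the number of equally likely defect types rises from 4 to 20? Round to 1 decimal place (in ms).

Only the slope matters, since a is common to both: ΔRT = b·log₂(n₂/n₁).
log₂(20) − log₂(4) = 4.3219 − 2 = 2.3219.
ΔRT = 40 × 2.3219 = 92.877 ms.

92.9 ms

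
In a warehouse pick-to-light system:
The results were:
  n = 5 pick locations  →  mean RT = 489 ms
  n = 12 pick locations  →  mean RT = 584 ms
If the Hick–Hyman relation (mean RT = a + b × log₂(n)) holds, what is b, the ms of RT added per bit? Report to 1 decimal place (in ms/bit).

75.2 ms/bit

b = (RT₂ − RT₁)/(log₂ n₂ − log₂ n₁) = (584 − 489)/(3.5850 − 2.3219) = 75.216 ms/bit.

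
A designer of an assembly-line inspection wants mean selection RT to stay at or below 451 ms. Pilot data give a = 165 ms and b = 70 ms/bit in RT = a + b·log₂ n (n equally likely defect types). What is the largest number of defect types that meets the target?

70·log₂ n ≤ 451 − 165 = 286, giving log₂ n ≤ 4.0857 and n ≤ 16.979. The largest whole number is 16.

16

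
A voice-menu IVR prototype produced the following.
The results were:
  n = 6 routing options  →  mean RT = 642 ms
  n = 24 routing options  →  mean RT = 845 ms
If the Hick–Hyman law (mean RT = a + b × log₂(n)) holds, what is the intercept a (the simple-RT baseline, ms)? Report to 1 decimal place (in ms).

379.6 ms

Slope: b = (845 − 642) / (log₂ 24 − log₂ 6) = 203/2.0000 = 101.500 ms/bit.
Intercept: a = 642 − 101.500·log₂(6) = 379.626 ms.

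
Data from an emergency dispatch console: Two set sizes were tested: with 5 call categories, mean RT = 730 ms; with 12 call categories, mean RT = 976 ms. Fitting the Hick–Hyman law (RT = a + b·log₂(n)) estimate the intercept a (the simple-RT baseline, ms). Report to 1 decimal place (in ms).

The slope on a log₂ axis is (976 − 730) / (3.5850 − 2.3219) = 194.769 ms/bit.
Intercept: a = 730 − 194.769·log₂(5) = 277.760 ms.

277.8 ms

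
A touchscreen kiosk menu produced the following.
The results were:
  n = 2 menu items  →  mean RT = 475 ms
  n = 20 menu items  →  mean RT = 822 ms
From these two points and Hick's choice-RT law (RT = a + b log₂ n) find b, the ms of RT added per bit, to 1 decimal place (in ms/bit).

104.5 ms/bit

Slope: b = (822 − 475) / (log₂ 20 − log₂ 2) = 347/3.3219 = 104.457 ms/bit.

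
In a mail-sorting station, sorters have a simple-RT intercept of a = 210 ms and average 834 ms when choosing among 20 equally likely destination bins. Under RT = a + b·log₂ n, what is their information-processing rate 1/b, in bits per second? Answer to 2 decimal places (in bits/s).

6.93 bits/s

Choice component = 834 − 210 = 624 ms over log₂(20) = 4.3219 bits.
b = 624 / 4.3219 = 144.380 ms/bit, so 1/b = 6.926 bits/s.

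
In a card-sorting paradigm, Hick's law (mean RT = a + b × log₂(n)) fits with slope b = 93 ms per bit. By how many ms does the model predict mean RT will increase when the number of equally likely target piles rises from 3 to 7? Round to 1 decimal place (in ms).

Only the slope matters, since a is common to both: ΔRT = b·log₂(n₂/n₁).
log₂(7) − log₂(3) = 2.8074 − 1.5850 = 1.2224.
ΔRT = 93 × 1.2224 = 113.682 ms.

113.7 ms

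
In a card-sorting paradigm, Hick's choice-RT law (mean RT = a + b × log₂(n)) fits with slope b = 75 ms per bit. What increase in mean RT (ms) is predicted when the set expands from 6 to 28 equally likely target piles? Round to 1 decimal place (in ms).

166.7 ms

ΔRT = (a + b log₂ n₂) − (a + b log₂ n₁) = b·(log₂ n₂ − log₂ n₁).
log₂(28) − log₂(6) = 4.8074 − 2.5850 = 2.2224.
ΔRT = 75 × 2.2224 = 166.679 ms.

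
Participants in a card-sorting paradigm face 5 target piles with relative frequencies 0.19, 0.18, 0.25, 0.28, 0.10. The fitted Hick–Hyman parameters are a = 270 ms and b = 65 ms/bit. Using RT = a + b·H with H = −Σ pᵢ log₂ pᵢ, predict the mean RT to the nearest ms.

Entropy contributions −pᵢ log₂ pᵢ: 0.4552, 0.4453, 0.5000, 0.5142, 0.3322; sum H = 2.2469 bits.
RT = a + bH = 270 + 65·2.2469 = 416.05 ms.

416 ms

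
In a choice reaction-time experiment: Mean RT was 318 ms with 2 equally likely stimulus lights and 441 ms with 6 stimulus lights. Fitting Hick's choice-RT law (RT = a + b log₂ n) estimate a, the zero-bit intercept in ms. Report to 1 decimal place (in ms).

b = (RT₂ − RT₁)/(log₂ n₂ − log₂ n₁) = (441 − 318)/(2.5850 − 1) = 77.604 ms/bit.
Intercept: a = 318 − 77.604·log₂(2) = 240.396 ms.

240.4 ms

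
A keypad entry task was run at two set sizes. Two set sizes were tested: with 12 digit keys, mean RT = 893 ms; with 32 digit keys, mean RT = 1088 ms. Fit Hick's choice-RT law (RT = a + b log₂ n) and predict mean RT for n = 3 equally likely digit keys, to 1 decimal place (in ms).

617.4 ms

Fit slope and intercept:
  b = (1088 − 893) / (log₂ 32 − log₂ 12) = 195 / (5 − 3.5850) = 137.806 ms/bit
  a = 893 − 137.806 × 3.5850 = 398.972 ms
Then RT(3) = 398.972 + 137.806 × log₂ 3 = 398.972 + 137.806 × 1.5850 ≈ 617.389 ms.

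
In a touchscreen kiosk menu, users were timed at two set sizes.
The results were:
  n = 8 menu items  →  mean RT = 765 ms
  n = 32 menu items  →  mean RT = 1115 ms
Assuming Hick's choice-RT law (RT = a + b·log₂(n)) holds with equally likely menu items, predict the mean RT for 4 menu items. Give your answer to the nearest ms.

Fit slope and intercept:
  b = (1115 − 765) / (log₂ 32 − log₂ 8) = 350 / (5 − 3) = 175 ms/bit
  a = 765 − 175 × 3 = 240 ms
Then RT(4) = 240 + 175 × log₂ 4 = 240 + 175 × 2 ≈ 590.000 ms.

590 ms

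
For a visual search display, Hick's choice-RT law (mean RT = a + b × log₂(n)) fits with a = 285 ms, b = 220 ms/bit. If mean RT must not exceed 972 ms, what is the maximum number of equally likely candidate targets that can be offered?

Information budget: (972 − 285)/220 = 3.1227 bits, so n ≤ 2^3.1227 = 8.710 → at most 8.

8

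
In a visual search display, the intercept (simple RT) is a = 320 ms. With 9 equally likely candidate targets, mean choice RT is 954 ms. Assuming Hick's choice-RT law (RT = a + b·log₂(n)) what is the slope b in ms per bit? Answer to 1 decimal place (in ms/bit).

log₂(9) = 3.1699 bits.
b = (RT − a)/log₂ n = (954 − 320) / 3.1699 = 200.005 ms/bit.

200.0 ms/bit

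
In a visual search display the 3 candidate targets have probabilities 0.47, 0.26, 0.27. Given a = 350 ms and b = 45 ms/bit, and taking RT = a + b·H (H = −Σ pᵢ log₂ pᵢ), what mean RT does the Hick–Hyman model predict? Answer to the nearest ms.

419 ms

Entropy contributions −pᵢ log₂ pᵢ: 0.5120, 0.5053, 0.5100; sum H = 1.5273 bits.
RT = a + bH = 350 + 45·1.5273 = 418.73 ms.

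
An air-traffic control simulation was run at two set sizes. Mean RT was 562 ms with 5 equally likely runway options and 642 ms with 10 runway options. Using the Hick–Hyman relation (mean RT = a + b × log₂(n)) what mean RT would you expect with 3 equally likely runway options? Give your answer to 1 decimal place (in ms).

503.0 ms

With log₂ n on the abscissa the relation is linear; from the two conditions:
  b = (642 − 562) / (log₂ 10 − log₂ 5) = 80 / (3.3219 − 2.3219) = 80.000 ms/bit
  a = 562 − 80.000 × 2.3219 = 376.246 ms
Then RT(3) = 376.246 + 80.000 × log₂ 3 = 376.246 + 80.000 × 1.5850 ≈ 503.043 ms.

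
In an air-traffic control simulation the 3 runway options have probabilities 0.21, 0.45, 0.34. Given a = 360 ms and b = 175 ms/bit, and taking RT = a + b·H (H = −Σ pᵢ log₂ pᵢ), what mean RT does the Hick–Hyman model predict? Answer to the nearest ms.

626 ms

Entropy contributions −pᵢ log₂ pᵢ: 0.4728, 0.5184, 0.5292; sum H = 1.5204 bits.
RT = a + bH = 360 + 175·1.5204 = 626.07 ms.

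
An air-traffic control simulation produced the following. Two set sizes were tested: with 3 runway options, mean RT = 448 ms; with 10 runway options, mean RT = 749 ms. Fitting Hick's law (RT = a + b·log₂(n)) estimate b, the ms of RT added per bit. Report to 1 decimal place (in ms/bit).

173.3 ms/bit

Slope: b = (749 − 448) / (log₂ 10 − log₂ 3) = 301/1.7370 = 173.291 ms/bit.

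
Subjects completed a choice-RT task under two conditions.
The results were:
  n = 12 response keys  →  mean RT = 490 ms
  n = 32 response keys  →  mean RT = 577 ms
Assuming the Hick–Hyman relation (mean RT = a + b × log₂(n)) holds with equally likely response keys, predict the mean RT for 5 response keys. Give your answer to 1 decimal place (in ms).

Fit slope and intercept:
  b = (577 − 490) / (log₂ 32 − log₂ 12) = 87 / (5 − 3.5850) = 61.482 ms/bit
  a = 490 − 61.482 × 3.5850 = 269.588 ms
Then RT(5) = 269.588 + 61.482 × log₂ 5 = 269.588 + 61.482 × 2.3219 ≈ 412.346 ms.

412.3 ms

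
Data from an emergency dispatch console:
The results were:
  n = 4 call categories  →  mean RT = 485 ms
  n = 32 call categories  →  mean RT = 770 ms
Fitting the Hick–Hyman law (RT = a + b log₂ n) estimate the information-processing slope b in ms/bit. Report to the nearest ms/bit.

The slope on a log₂ axis is (770 − 485) / (5 − 2) = 95 ms/bit.

95 ms/bit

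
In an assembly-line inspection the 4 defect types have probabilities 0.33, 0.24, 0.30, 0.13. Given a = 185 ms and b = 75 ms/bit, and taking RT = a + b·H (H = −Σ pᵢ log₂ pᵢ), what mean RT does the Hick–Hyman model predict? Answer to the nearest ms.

329 ms

H = 0.33·log₂(1/0.33) + 0.24·log₂(1/0.24) + 0.30·log₂(1/0.30) + 0.13·log₂(1/0.13) = 1.9257 bits.
RT = 185 + 75 × 1.9257 = 329.43 ms.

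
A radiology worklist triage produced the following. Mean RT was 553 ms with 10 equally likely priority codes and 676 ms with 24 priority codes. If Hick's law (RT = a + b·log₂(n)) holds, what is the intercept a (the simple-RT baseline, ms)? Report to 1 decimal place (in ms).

229.5 ms

Slope: b = (676 − 553) / (log₂ 24 − log₂ 10) = 123/1.2630 = 97.385 ms/bit.
a = RT₁ − b·log₂ n₁ = 553 − 97.385 × 3.3219 = 229.496 ms.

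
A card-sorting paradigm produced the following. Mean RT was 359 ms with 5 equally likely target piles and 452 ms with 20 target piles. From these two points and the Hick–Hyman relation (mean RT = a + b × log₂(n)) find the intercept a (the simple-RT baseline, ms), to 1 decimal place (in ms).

Slope: b = (452 − 359) / (log₂ 20 − log₂ 5) = 93/2.0000 = 46.500 ms/bit.
a = RT₁ − b·log₂ n₁ = 359 − 46.500 × 2.3219 = 251.030 ms.

251.0 ms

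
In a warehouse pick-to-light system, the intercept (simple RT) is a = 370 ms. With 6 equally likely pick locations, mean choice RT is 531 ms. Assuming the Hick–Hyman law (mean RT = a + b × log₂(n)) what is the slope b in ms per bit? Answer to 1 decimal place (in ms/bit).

6 alternatives carry log₂ 6 = 2.5850 bits; the choice cost is 531 − 370 = 161 ms, so b = 161/2.5850 = 62.283 ms/bit.

62.3 ms/bit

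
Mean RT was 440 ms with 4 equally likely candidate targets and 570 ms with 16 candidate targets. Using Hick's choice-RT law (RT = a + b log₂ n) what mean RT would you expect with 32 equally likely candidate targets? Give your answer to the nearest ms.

With log₂ n on the abscissa the relation is linear; from the two conditions:
  b = (570 − 440) / (log₂ 16 − log₂ 4) = 130 / (4 − 2) = 65 ms/bit
  a = 440 − 65 × 2 = 310 ms
Then RT(32) = 310 + 65 × log₂ 32 = 310 + 65 × 5 ≈ 635.000 ms.

635 ms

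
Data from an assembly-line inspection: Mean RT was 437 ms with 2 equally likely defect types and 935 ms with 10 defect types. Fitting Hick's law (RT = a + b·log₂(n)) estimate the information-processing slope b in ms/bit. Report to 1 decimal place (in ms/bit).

214.5 ms/bit

The slope on a log₂ axis is (935 − 437) / (3.3219 − 1) = 214.477 ms/bit.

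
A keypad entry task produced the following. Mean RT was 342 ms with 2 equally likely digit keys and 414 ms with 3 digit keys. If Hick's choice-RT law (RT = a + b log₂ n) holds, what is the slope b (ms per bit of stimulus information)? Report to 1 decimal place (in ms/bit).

b = (RT₂ − RT₁)/(log₂ n₂ − log₂ n₁) = (414 − 342)/(1.5850 − 1) = 123.085 ms/bit.

123.1 ms/bit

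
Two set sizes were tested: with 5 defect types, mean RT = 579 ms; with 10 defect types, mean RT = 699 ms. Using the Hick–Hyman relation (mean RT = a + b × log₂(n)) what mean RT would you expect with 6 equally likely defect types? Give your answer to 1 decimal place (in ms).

610.6 ms

With log₂ n on the abscissa the relation is linear; from the two conditions:
  b = (699 − 579) / (log₂ 10 − log₂ 5) = 120 / (3.3219 − 2.3219) = 120.000 ms/bit
  a = 579 − 120.000 × 2.3219 = 300.369 ms
Then RT(6) = 300.369 + 120.000 × log₂ 6 = 300.369 + 120.000 × 2.5850 ≈ 610.564 ms.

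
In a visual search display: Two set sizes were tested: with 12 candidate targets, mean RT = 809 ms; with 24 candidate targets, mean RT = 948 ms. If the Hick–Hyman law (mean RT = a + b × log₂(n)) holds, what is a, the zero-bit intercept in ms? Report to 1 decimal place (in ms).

310.7 ms

Slope: b = (948 − 809) / (log₂ 24 − log₂ 12) = 139/1.0000 = 139.000 ms/bit.
a = RT₁ − b·log₂ n₁ = 809 − 139.000 × 3.5850 = 310.690 ms.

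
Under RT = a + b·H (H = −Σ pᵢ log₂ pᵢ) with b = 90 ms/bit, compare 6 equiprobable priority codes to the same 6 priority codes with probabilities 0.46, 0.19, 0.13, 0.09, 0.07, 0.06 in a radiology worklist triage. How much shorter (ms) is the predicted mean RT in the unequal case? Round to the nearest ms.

Equiprobable entropy H₀ = log₂ 6 = 2.5850 bits.
Skewed entropy H = −Σ pᵢ log₂ pᵢ = 2.1779 bits.
ΔRT = b·(H₀ − H) = 90 × 0.4070 = 36.63 ms.

37 ms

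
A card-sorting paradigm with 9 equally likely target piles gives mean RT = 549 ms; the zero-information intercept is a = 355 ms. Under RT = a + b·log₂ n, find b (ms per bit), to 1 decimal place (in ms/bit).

b = (549 − 355) / log₂(9) = 194 / 3.1699 = 61.200 ms/bit.

61.2 ms/bit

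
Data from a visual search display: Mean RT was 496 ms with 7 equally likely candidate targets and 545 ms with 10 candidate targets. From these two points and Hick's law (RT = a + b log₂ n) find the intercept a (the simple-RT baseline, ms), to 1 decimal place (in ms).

228.7 ms

The slope on a log₂ axis is (545 − 496) / (3.3219 − 2.8074) = 95.225 ms/bit.
a = RT₁ − b·log₂ n₁ = 496 − 95.225 × 2.8074 = 228.671 ms.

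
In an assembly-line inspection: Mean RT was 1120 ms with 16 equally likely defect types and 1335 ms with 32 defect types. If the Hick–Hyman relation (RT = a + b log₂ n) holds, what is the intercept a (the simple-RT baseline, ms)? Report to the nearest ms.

The slope on a log₂ axis is (1335 − 1120) / (5 − 4) = 215 ms/bit.
Intercept: a = 1120 − 215·log₂(16) = 260.000 ms.

260 ms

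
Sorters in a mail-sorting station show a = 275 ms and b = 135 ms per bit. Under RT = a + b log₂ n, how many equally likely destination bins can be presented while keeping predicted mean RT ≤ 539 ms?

135·log₂ n ≤ 539 − 275 = 264, giving log₂ n ≤ 1.9556 and n ≤ 3.879. The largest whole number is 3.

3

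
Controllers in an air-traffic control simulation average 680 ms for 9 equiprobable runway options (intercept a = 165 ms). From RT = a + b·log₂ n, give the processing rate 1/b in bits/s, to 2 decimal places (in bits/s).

b = (680 − 165)/log₂ 9 = 515/3.1699 = 162.464 ms per bit = 0.16246 s/bit; the reciprocal is 6.155 bits/s.

6.16 bits/s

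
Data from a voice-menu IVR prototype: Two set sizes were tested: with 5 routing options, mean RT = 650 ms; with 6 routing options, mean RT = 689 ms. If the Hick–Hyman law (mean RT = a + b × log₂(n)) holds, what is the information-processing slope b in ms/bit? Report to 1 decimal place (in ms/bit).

Slope: b = (689 − 650) / (log₂ 6 − log₂ 5) = 39/0.2630 = 148.270 ms/bit.

148.3 ms/bit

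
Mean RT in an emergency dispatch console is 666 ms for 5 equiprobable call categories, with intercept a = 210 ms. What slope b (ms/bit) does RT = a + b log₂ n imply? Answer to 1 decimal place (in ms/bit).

b = (666 − 210) / log₂(5) = 456 / 2.3219 = 196.389 ms/bit.

196.4 ms/bit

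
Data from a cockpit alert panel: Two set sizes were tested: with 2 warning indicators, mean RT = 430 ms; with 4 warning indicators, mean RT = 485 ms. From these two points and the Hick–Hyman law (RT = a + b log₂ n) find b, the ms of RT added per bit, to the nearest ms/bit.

b = (RT₂ − RT₁)/(log₂ n₂ − log₂ n₁) = (485 − 430)/(2 − 1) = 55 ms/bit.

55 ms/bit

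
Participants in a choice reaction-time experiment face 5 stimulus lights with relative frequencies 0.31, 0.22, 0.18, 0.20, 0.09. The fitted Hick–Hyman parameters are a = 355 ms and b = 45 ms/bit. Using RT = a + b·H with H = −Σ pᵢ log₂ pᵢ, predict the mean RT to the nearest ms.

H = 0.31·log₂(1/0.31) + 0.22·log₂(1/0.22) + 0.18·log₂(1/0.18) + 0.20·log₂(1/0.20) + 0.09·log₂(1/0.09) = 2.2267 bits.
RT = 355 + 45 × 2.2267 = 455.20 ms.

455 ms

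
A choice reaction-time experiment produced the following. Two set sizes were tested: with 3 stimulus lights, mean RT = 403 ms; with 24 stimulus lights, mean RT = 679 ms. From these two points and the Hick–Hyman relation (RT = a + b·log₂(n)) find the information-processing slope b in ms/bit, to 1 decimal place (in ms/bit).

b = (RT₂ − RT₁)/(log₂ n₂ − log₂ n₁) = (679 − 403)/(4.5850 − 1.5850) = 92.000 ms/bit.

92.0 ms/bit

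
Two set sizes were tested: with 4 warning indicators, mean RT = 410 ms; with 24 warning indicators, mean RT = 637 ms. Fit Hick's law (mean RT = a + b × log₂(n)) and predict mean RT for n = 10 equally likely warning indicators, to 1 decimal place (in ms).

Fit slope and intercept:
  b = (637 − 410) / (log₂ 24 − log₂ 4) = 227 / (4.5850 − 2) = 87.816 ms/bit
  a = 410 − 87.816 × 2 = 234.369 ms
Then RT(10) = 234.369 + 87.816 × log₂ 10 = 234.369 + 87.816 × 3.3219 ≈ 526.086 ms.

526.1 ms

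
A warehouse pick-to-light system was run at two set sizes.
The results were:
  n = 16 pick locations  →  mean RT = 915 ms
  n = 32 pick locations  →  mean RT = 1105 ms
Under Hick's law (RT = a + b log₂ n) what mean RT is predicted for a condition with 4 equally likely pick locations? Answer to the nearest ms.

Fit slope and intercept:
  b = (1105 − 915) / (log₂ 32 − log₂ 16) = 190 / (5 − 4) = 190 ms/bit
  a = 915 − 190 × 4 = 155 ms
Then RT(4) = 155 + 190 × log₂ 4 = 155 + 190 × 2 ≈ 535.000 ms.

535 ms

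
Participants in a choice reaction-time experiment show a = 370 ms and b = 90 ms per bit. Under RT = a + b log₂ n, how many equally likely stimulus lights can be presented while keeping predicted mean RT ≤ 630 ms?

7

Set 370 + 90·log₂ n ≤ 630 → log₂ n ≤ (630 − 370)/90 = 2.8889.
So n ≤ 2^2.8889 = 7.407; the largest integer n is 7.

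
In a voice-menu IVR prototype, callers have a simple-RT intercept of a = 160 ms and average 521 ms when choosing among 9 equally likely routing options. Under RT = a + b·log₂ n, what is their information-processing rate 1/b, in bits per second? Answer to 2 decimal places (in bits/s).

b = (521 − 160)/log₂ 9 = 361/3.1699 = 113.883 ms per bit = 0.11388 s/bit; the reciprocal is 8.781 bits/s.

8.78 bits/s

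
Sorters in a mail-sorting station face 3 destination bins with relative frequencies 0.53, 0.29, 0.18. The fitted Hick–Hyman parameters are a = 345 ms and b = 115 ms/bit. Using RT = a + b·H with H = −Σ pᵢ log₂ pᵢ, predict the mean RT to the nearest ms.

512 ms

H = 0.53·log₂(1/0.53) + 0.29·log₂(1/0.29) + 0.18·log₂(1/0.18) = 1.4487 bits.
RT = 345 + 115 × 1.4487 = 511.60 ms.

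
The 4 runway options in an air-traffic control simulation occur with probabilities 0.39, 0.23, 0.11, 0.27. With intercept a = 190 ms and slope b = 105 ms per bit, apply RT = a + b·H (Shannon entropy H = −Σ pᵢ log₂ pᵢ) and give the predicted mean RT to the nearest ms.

Entropy contributions −pᵢ log₂ pᵢ: 0.5298, 0.4877, 0.3503, 0.5100; sum H = 1.8778 bits.
RT = a + bH = 190 + 105·1.8778 = 387.17 ms.

387 ms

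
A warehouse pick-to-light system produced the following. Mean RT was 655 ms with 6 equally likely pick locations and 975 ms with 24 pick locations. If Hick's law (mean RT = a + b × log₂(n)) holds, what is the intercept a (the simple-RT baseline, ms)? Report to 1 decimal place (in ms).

241.4 ms

b = (RT₂ − RT₁)/(log₂ n₂ − log₂ n₁) = (975 − 655)/(4.5850 − 2.5850) = 160.000 ms/bit.
Intercept: a = 655 − 160.000·log₂(6) = 241.406 ms.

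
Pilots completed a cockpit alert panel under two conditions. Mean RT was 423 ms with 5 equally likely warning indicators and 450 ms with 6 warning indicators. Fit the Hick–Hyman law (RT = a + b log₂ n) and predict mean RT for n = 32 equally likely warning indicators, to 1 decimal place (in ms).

697.9 ms

With log₂ n on the abscissa the relation is linear; from the two conditions:
  b = (450 − 423) / (log₂ 6 − log₂ 5) = 27 / (2.5850 − 2.3219) = 102.648 ms/bit
  a = 423 − 102.648 × 2.3219 = 184.658 ms
Then RT(32) = 184.658 + 102.648 × log₂ 32 = 184.658 + 102.648 × 5 ≈ 697.899 ms.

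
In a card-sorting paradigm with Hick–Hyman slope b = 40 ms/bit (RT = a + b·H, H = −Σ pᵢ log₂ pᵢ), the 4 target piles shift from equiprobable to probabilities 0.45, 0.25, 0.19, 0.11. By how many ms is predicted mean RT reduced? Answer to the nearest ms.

7 ms

Equiprobable entropy H₀ = log₂ 4 = 2.0000 bits.
Skewed entropy H = −Σ pᵢ log₂ pᵢ = 1.8239 bits.
ΔRT = b·(H₀ − H) = 40 × 0.1761 = 7.04 ms.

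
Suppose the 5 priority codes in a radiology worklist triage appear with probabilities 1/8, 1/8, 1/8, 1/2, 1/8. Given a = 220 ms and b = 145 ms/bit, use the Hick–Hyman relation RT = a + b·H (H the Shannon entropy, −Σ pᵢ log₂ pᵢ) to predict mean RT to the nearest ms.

510 ms

H = −Σ pᵢ log₂ pᵢ = 0.125·3 + 0.125·3 + 0.125·3 + 0.5·1 + 0.125·3 = 2.000 bits.
RT = 220 + 145 × 2.000 = 510.00 ms.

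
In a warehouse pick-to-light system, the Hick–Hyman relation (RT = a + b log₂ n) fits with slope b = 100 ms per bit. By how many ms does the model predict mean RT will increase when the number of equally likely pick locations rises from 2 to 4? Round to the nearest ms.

100 ms

Only the slope matters, since a is common to both: ΔRT = b·log₂(n₂/n₁).
log₂(4) − log₂(2) = log₂(4/2) = log₂(2) = 1.
ΔRT = 100 × 1.0000 = 100.000 ms.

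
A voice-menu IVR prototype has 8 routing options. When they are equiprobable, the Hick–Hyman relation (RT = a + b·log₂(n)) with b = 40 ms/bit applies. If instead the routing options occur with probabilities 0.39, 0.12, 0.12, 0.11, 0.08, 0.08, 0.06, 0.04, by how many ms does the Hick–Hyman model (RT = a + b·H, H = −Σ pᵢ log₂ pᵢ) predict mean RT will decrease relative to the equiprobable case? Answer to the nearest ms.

15 ms

The RT saving is b·ΔH. Equiprobable H₀ = log₂(8) = 3.0000 bits; with the given probabilities H = 2.6265 bits.
b·(H₀ − H) = 40 × (3.0000 − 2.6265) = 14.94 ms.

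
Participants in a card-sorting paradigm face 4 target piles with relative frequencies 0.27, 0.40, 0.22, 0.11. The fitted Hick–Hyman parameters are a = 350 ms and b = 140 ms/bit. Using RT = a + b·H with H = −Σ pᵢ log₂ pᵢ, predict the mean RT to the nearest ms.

H = 0.27·log₂(1/0.27) + 0.40·log₂(1/0.40) + 0.22·log₂(1/0.22) + 0.11·log₂(1/0.11) = 1.8697 bits.
RT = 350 + 140 × 1.8697 = 611.75 ms.

612 ms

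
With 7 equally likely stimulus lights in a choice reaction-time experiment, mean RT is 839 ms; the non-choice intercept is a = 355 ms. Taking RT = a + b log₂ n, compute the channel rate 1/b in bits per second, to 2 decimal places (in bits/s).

5.80 bits/s

b = (839 − 355)/log₂ 7 = 484/2.8074 = 172.404 ms per bit = 0.17240 s/bit; the reciprocal is 5.800 bits/s.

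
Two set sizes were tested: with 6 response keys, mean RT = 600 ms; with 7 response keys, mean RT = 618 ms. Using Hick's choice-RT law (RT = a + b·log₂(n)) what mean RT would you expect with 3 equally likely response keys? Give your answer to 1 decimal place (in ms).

Fit slope and intercept:
  b = (618 − 600) / (log₂ 7 − log₂ 6) = 18 / (2.8074 − 2.5850) = 80.938 ms/bit
  a = 600 − 80.938 × 2.5850 = 390.778 ms
Then RT(3) = 390.778 + 80.938 × log₂ 3 = 390.778 + 80.938 × 1.5850 ≈ 519.062 ms.

519.1 ms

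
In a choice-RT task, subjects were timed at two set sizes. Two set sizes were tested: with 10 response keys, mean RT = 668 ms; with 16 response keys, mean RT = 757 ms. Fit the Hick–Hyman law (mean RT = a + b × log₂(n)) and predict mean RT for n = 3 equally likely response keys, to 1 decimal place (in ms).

440.0 ms

Solve the two-equation system in a and b:
  b = (757 − 668) / (log₂ 16 − log₂ 10) = 89 / (4 − 3.3219) = 131.255 ms/bit
  a = 668 − 131.255 × 3.3219 = 231.982 ms
Then RT(3) = 231.982 + 131.255 × log₂ 3 = 231.982 + 131.255 × 1.5850 ≈ 440.015 ms.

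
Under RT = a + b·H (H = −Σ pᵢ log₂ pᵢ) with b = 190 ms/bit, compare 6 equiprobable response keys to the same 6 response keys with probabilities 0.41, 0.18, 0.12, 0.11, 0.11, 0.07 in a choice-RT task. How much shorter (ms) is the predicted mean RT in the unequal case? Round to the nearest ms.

The RT saving is b·ΔH. Equiprobable H₀ = log₂(6) = 2.5850 bits; with the given probabilities H = 2.3089 bits.
b·(H₀ − H) = 190 × (2.5850 − 2.3089) = 52.45 ms.

52 ms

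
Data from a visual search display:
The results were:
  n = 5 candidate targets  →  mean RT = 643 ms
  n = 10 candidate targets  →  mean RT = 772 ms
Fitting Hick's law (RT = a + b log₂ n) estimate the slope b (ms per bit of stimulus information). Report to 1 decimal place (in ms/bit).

Slope: b = (772 − 643) / (log₂ 10 − log₂ 5) = 129/1.0000 = 129.000 ms/bit.

129.0 ms/bit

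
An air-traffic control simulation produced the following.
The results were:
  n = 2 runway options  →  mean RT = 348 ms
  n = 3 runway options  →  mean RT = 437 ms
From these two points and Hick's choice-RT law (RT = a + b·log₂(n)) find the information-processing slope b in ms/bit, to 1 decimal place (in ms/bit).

152.1 ms/bit

b = (RT₂ − RT₁)/(log₂ n₂ − log₂ n₁) = (437 − 348)/(1.5850 − 1) = 152.147 ms/bit.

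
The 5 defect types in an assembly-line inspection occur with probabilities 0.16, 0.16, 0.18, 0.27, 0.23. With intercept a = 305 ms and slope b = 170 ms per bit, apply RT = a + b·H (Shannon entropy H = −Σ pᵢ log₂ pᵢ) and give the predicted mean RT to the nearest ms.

H = 0.16·log₂(1/0.16) + 0.16·log₂(1/0.16) + 0.18·log₂(1/0.18) + 0.27·log₂(1/0.27) + 0.23·log₂(1/0.23) = 2.2890 bits.
RT = 305 + 170 × 2.2890 = 694.14 ms.

694 ms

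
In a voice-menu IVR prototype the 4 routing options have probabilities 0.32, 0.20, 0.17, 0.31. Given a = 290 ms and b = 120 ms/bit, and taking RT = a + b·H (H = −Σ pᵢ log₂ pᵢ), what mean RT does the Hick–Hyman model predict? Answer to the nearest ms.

H = 0.32·log₂(1/0.32) + 0.20·log₂(1/0.20) + 0.17·log₂(1/0.17) + 0.31·log₂(1/0.31) = 1.9488 bits.
RT = 290 + 120 × 1.9488 = 523.86 ms.

524 ms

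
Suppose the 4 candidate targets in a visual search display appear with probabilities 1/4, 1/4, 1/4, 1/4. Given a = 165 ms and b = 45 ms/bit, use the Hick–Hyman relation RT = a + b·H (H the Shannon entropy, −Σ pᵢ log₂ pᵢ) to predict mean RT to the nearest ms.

255 ms

Each term −pᵢ log₂ pᵢ: 0.25·2 + 0.25·2 + 0.25·2 + 0.25·2; summed, H = 2.000 bits.
Mean RT = a + bH = 165 + 45·2.000 = 255.00 ms.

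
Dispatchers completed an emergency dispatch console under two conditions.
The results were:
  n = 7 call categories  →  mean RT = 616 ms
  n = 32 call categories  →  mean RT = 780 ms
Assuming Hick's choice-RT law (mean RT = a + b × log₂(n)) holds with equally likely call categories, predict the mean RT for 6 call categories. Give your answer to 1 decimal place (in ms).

Solve the two-equation system in a and b:
  b = (780 − 616) / (log₂ 32 − log₂ 7) = 164 / (5 − 2.8074) = 74.796 ms/bit
  a = 616 − 74.796 × 2.8074 = 406.022 ms
Then RT(6) = 406.022 + 74.796 × log₂ 6 = 406.022 + 74.796 × 2.5850 ≈ 599.366 ms.

599.4 ms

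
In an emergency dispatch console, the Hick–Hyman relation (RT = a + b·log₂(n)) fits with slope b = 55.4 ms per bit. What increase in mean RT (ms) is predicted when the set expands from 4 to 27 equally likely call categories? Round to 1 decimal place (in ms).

ΔRT = (a + b log₂ n₂) − (a + b log₂ n₁) = b·(log₂ n₂ − log₂ n₁).
log₂(27) − log₂(4) = 4.7549 − 2 = 2.7549.
ΔRT = 55.4 × 2.7549 = 152.621 ms.

152.6 ms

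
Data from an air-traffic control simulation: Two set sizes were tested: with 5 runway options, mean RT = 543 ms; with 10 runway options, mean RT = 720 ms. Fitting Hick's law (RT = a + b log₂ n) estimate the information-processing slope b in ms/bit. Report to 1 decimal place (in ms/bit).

b = (RT₂ − RT₁)/(log₂ n₂ − log₂ n₁) = (720 − 543)/(3.3219 − 2.3219) = 177.000 ms/bit.

177.0 ms/bit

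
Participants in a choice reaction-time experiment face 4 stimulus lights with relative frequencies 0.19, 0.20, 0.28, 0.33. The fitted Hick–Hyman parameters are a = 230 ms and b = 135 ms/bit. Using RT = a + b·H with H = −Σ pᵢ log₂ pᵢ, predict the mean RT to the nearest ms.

495 ms

H = 0.19·log₂(1/0.19) + 0.20·log₂(1/0.20) + 0.28·log₂(1/0.28) + 0.33·log₂(1/0.33) = 1.9617 bits.
RT = 230 + 135 × 1.9617 = 494.82 ms.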